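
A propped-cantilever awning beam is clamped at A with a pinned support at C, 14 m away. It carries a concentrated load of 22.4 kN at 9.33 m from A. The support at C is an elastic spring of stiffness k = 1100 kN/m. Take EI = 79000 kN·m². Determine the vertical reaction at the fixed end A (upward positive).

R_A = 11.64 kN

Release the roller at C. Primary structure: cantilever fixed at A.
Free-end deflection of the primary structure under the applied loading (downward +):
  point load 22.4 at a = 9.33: Pa²(3L − a)/(6EI) = 10617/EI
Flexibility coefficient — unit upward force at C: δ_{CC} = L³/(3EI) = 914.7/EI.
With EI = 79000 kN·m²: δ_0 = 0.13439 m and δ_{CC} = 0.011578 m/kN.
Compatibility — the spring shortens by R_C/k under the reaction it provides: δ_0 − R_C·δ_{CC} = R_C/k. With 1/k = 0.000909 m/kN, R_C = δ_0 / (δ_{CC} + 1/k) = 0.13439 / (0.011578 + 0.000909) = 10.76 kN.
Vertical equilibrium: R_A = ΣP − R_C = 22.4 − 10.76 = 11.64 kN.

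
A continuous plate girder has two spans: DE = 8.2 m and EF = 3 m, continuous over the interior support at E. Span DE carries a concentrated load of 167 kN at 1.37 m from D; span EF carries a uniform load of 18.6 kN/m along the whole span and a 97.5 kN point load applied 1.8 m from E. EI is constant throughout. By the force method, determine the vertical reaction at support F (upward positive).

R_F = 53.01 kN

Insert a hinge at E; M_E is the redundant, and each span becomes simply supported.
Rotations at E on the released spans (each span's end-slope, ×1/EI):
  span DE: point load 167 at a = 1.37: Pab(L + a)/(6LEI) = 304/EI
  span EF: UDL 18.6: wL³/(24EI) = 20.93/EI
  span EF: point load 97.5 at a = 1.8: Pab(L + b)/(6LEI) = 49.14/EI
  relative rotation θ_0 = (304 + 70.06)/EI = 374/EI
A unit hogging moment at E produces rotation L₁/(3EI) + L₂/(3EI) = 3.733/EI.
Compatibility: M_E·(L₁+L₂)/(3EI) = θ_0, giving M_E = 100.2 kN·m (hogging).
Span EF, ΣM about F: R_E^{EF}·3 = 200.7 + 100.2, so R_E^{EF} = 100.3 kN and R_F = 153.3 − 100.3 = 53.01 kN.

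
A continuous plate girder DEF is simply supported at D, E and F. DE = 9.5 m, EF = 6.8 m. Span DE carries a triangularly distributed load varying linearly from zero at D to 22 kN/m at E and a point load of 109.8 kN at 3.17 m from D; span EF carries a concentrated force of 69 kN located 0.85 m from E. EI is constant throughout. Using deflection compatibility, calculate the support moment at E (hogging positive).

M_E = 187.4 kN·m

Insert a hinge at E; M_E is the redundant, and each span becomes simply supported.
End slopes at the hinge E, treating each span as simply supported:
  span DE: triangular load, peak 22: w₀L³/(45EI) = 419.2/EI
  span DE: point load 109.8 at a = 3.17: Pab(L + a)/(6LEI) = 489.7/EI
  span EF: point load 69 at a = 0.85: Pab(L + b)/(6LEI) = 109.1/EI
  relative rotation θ_0 = (908.9 + 109.1)/EI = 1018/EI
A unit hogging moment at E produces rotation L₁/(3EI) + L₂/(3EI) = 5.433/EI.
Slope continuity at E: θ_0 = M_E·5.433/EI, so M_E = 1018/5.433 = 187.4 kN·m (hogging).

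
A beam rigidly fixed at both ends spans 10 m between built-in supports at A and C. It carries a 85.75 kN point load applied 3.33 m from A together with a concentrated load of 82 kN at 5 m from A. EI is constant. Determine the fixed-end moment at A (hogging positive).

Release both end moments; the primary structure is a simply-supported span AC with redundants M_A and M_C.
Simple-span end rotations at A and C under the given loads:
  at A: point load 85.75 at a = 3.33: Pab(L + b)/(6LEI) = 529.2/EI
  at C: point load 85.75 at a = 3.33: Pab(L + a)/(6LEI) = 423.1/EI
  at A: point load 82 at a = 5: Pab(L + b)/(6LEI) = 512.5/EI
  at C: point load 82 at a = 5: Pab(L + a)/(6LEI) = 512.5/EI
  θ_A0 = 1042/EI,  θ_C0 = 935.6/EI
Flexibility coefficients: a unit moment at one end gives L/(3EI) there and L/(6EI) at the far end, so f₁₁ = f₂₂ = 3.333/EI and f₁₂ = f₂₁ = 1.667/EI.
Compatibility — zero rotation at each built-in end:
  3.333 M_A + 1.667 M_C = 1042
  1.667 M_A + 3.333 M_C = 935.6
Solving the pair gives M_A = 229.5 kN·m and M_C = 165.9 kN·m (hogging).

M_A = 229.5 kN·m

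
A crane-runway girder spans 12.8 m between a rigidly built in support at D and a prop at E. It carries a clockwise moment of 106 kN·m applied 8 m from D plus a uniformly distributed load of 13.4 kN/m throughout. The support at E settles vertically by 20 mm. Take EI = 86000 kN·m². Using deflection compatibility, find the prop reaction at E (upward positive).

Release the roller at E. Primary structure: cantilever fixed at D.
Deflection at E on the released cantilever, summing each load's contribution:
  clockwise couple 106 at a = 8: M₀a(2L − a)/(2EI) = 7462/EI
  UDL 13.4: wL⁴/(8EI) = 44963/EI
  δ_0 = 52425/EI
Flexibility coefficient — unit upward force at E: δ_{EE} = L³/(3EI) = 699.1/EI.
With EI = 86000 kN·m²: δ_0 = 0.6096 m and δ_{EE} = 0.008128 m/kN.
Compatibility — the beam at E must follow the support down by 0.02 m: δ_0 − R_E·δ_{EE} = 0.02, so R_E = (0.6096 − 0.02)/0.008128 = 72.53 kN.

R_E = 72.53 kN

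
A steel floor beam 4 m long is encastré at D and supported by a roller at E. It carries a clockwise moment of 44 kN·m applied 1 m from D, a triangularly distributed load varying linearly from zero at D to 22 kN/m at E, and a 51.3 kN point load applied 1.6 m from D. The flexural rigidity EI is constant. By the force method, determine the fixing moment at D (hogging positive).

M_D = 75.06 kN·m

Release the roller at E. Primary structure: cantilever fixed at D.
Deflection at E on the released cantilever, summing each load's contribution:
  clockwise couple 44 at a = 1: M₀a(2L − a)/(2EI) = 154/EI
  triangular load, peak 22 at the free end: 11w₀L⁴/(120EI) = 516.3/EI
  point load 51.3 at a = 1.6: Pa²(3L − a)/(6EI) = 227.6/EI
  δ_0 = 897.9/EI
Flexibility coefficient — unit upward force at E: δ_{EE} = L³/(3EI) = 21.33/EI.
Compatibility at E: δ_0 − R_E·δ_{EE} = 0, so R_E = 897.9/21.33 = 42.09 kN.
Moment equilibrium about D: M_D = Σ(load moments about D) − R_E·L = 243.4 − 42.09×4 = 75.06 kN·m.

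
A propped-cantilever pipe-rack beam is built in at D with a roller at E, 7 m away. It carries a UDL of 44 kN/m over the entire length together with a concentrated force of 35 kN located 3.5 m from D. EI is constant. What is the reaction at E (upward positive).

R_E = 126.4 kN

Take the reaction at E as the redundant and release it; the primary structure is a cantilever fixed at D.
Downward deflection at the released point E due to the loads:
  UDL 44: wL⁴/(8EI) = 13206/EI
  point load 35 at a = 3.5: Pa²(3L − a)/(6EI) = 1251/EI
  δ_0 = 14456/EI
Tip deflection under a unit load at E: L³/(3EI) = 114.3/EI.
Compatibility at E: δ_0 − R_E·δ_{EE} = 0, so R_E = 14456/114.3 = 126.4 kN.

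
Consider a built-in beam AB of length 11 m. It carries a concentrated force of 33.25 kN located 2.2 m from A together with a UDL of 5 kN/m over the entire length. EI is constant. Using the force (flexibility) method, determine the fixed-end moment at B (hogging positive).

Release both end moments; the primary structure is a simply-supported span AB with redundants M_A and M_B.
End rotations of the released simple span under the applied load (×1/EI):
  at A: point load 33.25 at a = 2.2: Pab(L + b)/(6LEI) = 193.1/EI
  at B: point load 33.25 at a = 2.2: Pab(L + a)/(6LEI) = 128.7/EI
  at A: UDL 5: wL³/(24EI) = 277.3/EI
  at B: UDL 5: wL³/(24EI) = 277.3/EI
  θ_A0 = 470.4/EI,  θ_B0 = 406/EI
Flexibility coefficients: a unit moment at one end gives L/(3EI) there and L/(6EI) at the far end, so f₁₁ = f₂₂ = 3.667/EI and f₁₂ = f₂₁ = 1.833/EI.
Compatibility — zero rotation at each built-in end:
  3.667 M_A + 1.833 M_B = 470.4
  1.833 M_A + 3.667 M_B = 406
Solving the pair gives M_A = 97.23 kN·m and M_B = 62.12 kN·m (hogging).

M_B = 62.12 kN·m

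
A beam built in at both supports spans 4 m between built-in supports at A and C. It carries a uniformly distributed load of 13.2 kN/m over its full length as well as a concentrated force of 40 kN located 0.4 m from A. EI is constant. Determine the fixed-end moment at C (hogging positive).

Release both end moments; the primary structure is a simply-supported span AC with redundants M_A and M_C.
Simple-span end rotations at A and C under the given loads:
  at A: UDL 13.2: wL³/(24EI) = 35.2/EI
  at C: UDL 13.2: wL³/(24EI) = 35.2/EI
  at A: point load 40 at a = 0.4: Pab(L + b)/(6LEI) = 18.24/EI
  at C: point load 40 at a = 0.4: Pab(L + a)/(6LEI) = 10.56/EI
  θ_A0 = 53.44/EI,  θ_C0 = 45.76/EI
Flexibility coefficients: a unit moment at one end gives L/(3EI) there and L/(6EI) at the far end, so f₁₁ = f₂₂ = 1.333/EI and f₁₂ = f₂₁ = 0.6667/EI.
Compatibility — zero rotation at each built-in end:
  1.333 M_A + 0.6667 M_C = 53.44
  0.6667 M_A + 1.333 M_C = 45.76
Solving the pair gives M_A = 30.56 kN·m and M_C = 19.04 kN·m (hogging).

M_C = 19.04 kN·m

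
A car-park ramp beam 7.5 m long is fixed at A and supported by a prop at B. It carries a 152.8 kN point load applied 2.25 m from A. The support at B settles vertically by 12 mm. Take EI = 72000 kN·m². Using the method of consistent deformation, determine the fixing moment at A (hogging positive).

Take the reaction at B as the redundant and release it; the primary structure is a cantilever fixed at A.
Deflection at B on the released cantilever, summing each load's contribution:
  point load 152.8 at a = 2.25: Pa²(3L − a)/(6EI) = 2611/EI
Tip deflection under a unit load at B: L³/(3EI) = 140.6/EI.
With EI = 72000 kN·m²: δ_0 = 0.03626 m and δ_{BB} = 0.001953 m/kN.
Compatibility — the beam at B must follow the support down by 0.012 m: δ_0 − R_B·δ_{BB} = 0.012, so R_B = (0.03626 − 0.012)/0.001953 = 12.42 kN.
Moment equilibrium about A: M_A = Σ(load moments about A) − R_B·L = 343.8 − 12.42×7.5 = 250.6 kN·m.

M_A = 250.6 kN·m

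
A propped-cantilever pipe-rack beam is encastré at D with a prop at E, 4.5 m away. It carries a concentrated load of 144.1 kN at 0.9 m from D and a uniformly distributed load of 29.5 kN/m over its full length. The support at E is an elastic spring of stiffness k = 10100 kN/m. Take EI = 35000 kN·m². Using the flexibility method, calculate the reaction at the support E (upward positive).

R_E = 51.93 kN

Choose R_E as the redundant. The primary structure is the cantilever fixed at D.
Downward deflection at the released point E due to the loads:
  point load 144.1 at a = 0.9: Pa²(3L − a)/(6EI) = 245.1/EI
  UDL 29.5: wL⁴/(8EI) = 1512/EI
  δ_0 = 1757/EI
Tip deflection under a unit load at E: L³/(3EI) = 30.38/EI.
With EI = 35000 kN·m²: δ_0 = 0.050206 m and δ_{EE} = 0.000868 m/kN.
Compatibility — the spring shortens by R_E/k under the reaction it provides: δ_0 − R_E·δ_{EE} = R_E/k. With 1/k = 0.000099 m/kN, R_E = δ_0 / (δ_{EE} + 1/k) = 0.050206 / (0.000868 + 0.000099) = 51.93 kN.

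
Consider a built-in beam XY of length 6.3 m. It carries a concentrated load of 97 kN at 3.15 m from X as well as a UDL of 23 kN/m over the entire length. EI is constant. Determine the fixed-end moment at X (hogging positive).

M_X = 152.5 kN·m

Release both end moments; the primary structure is a simply-supported span XY with redundants M_X and M_Y.
On the primary (simply-supported) span, the end slopes from the loading are:
  at X: point load 97 at a = 3.15: Pab(L + b)/(6LEI) = 240.6/EI
  at Y: point load 97 at a = 3.15: Pab(L + a)/(6LEI) = 240.6/EI
  at X: UDL 23: wL³/(24EI) = 239.6/EI
  at Y: UDL 23: wL³/(24EI) = 239.6/EI
  θ_X0 = 480.2/EI,  θ_Y0 = 480.2/EI
Flexibility coefficients: a unit moment at one end gives L/(3EI) there and L/(6EI) at the far end, so f₁₁ = f₂₂ = 2.1/EI and f₁₂ = f₂₁ = 1.05/EI.
Compatibility — zero rotation at each built-in end:
  2.1 M_X + 1.05 M_Y = 480.2
  1.05 M_X + 2.1 M_Y = 480.2
Solving the pair gives M_X = 152.5 kN·m and M_Y = 152.5 kN·m (hogging).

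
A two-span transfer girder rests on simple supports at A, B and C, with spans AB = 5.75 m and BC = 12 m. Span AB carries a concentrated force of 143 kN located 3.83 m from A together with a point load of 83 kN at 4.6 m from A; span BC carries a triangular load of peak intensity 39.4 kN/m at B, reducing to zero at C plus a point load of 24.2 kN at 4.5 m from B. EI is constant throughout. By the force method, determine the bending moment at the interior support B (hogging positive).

Insert a hinge at B; M_B is the redundant, and each span becomes simply supported.
Discontinuity in slope at B on the released structure — sum the simple-span end rotations:
  span AB: point load 143 at a = 3.83: Pab(L + a)/(6LEI) = 292/EI
  span AB: point load 83 at a = 4.6: Pab(L + a)/(6LEI) = 131.7/EI
  span BC: triangular load, peak 39.4: w₀L³/(45EI) = 1513/EI
  span BC: point load 24.2 at a = 4.5: Pab(L + b)/(6LEI) = 221.2/EI
  relative rotation θ_0 = (423.7 + 1734)/EI = 2158/EI
A unit hogging moment at B produces rotation L₁/(3EI) + L₂/(3EI) = 5.917/EI.
Slope continuity at B: θ_0 = M_B·5.917/EI, so M_B = 2158/5.917 = 364.7 kN·m (hogging).

M_B = 364.7 kN·m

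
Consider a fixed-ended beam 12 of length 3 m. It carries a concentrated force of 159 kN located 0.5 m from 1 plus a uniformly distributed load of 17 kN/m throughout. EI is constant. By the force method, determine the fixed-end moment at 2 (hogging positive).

Release both end moments; the primary structure is a simply-supported span 12 with redundants M_1 and M_2.
Simple-span end rotations at 1 and 2 under the given loads:
  at 1: point load 159 at a = 0.5: Pab(L + b)/(6LEI) = 60.73/EI
  at 2: point load 159 at a = 0.5: Pab(L + a)/(6LEI) = 38.65/EI
  at 1: UDL 17: wL³/(24EI) = 19.12/EI
  at 2: UDL 17: wL³/(24EI) = 19.12/EI
  θ_10 = 79.85/EI,  θ_20 = 57.77/EI
Flexibility coefficients: a unit moment at one end gives L/(3EI) there and L/(6EI) at the far end, so f₁₁ = f₂₂ = 1/EI and f₁₂ = f₂₁ = 0.5/EI.
Compatibility — zero rotation at each built-in end:
  1 M_1 + 0.5 M_2 = 79.85
  0.5 M_1 + 1 M_2 = 57.77
Solving the pair gives M_1 = 67.96 kN·m and M_2 = 23.79 kN·m (hogging).

M_2 = 23.79 kN·m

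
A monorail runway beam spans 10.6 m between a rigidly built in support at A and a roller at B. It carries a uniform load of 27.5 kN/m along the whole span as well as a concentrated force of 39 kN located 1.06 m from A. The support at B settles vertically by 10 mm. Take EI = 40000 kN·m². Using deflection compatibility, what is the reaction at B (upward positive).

Remove the prop at B; the released (primary) structure is a cantilever built in at A.
Deflection at B on the released cantilever, summing each load's contribution:
  UDL 27.5: wL⁴/(8EI) = 43398/EI
  point load 39 at a = 1.06: Pa²(3L − a)/(6EI) = 224.5/EI
  δ_0 = 43622/EI
Tip deflection under a unit load at B: L³/(3EI) = 397/EI.
With EI = 40000 kN·m²: δ_0 = 1.0906 m and δ_{BB} = 0.009925 m/kN.
Compatibility — the beam at B must follow the support down by 0.01 m: δ_0 − R_B·δ_{BB} = 0.01, so R_B = (1.0906 − 0.01)/0.009925 = 108.9 kN.

R_B = 108.9 kN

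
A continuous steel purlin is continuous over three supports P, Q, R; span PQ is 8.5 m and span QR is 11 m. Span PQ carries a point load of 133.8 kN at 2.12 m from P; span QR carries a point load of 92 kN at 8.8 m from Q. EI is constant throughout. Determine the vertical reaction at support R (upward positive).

R_R = 63.35 kN

Take M_Q as the redundant. Released structure: two simple spans PQ and QR with a hinge at Q.
Discontinuity in slope at Q on the released structure — sum the simple-span end rotations:
  span PQ: point load 133.8 at a = 2.12: Pab(L + a)/(6LEI) = 376.8/EI
  span QR: point load 92 at a = 8.8: Pab(L + b)/(6LEI) = 356.2/EI
  relative rotation θ_0 = (376.8 + 356.2)/EI = 733.1/EI
A unit hogging moment at Q produces rotation L₁/(3EI) + L₂/(3EI) = 6.5/EI.
Slope continuity at Q: θ_0 = M_Q·6.5/EI, so M_Q = 733.1/6.5 = 112.8 kN·m (hogging).
Span QR, ΣM about R: R_Q^{QR}·11 = 202.4 + 112.8, so R_Q^{QR} = 28.65 kN and R_R = 92 − 28.65 = 63.35 kN.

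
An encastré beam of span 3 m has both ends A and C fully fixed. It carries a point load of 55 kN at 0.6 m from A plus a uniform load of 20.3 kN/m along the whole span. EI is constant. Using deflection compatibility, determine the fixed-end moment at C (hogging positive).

M_C = 20.5 kN·m

Release both end moments; the primary structure is a simply-supported span AC with redundants M_A and M_C.
End rotations of the released simple span under the applied load (×1/EI):
  at A: point load 55 at a = 0.6: Pab(L + b)/(6LEI) = 23.76/EI
  at C: point load 55 at a = 0.6: Pab(L + a)/(6LEI) = 15.84/EI
  at A: UDL 20.3: wL³/(24EI) = 22.84/EI
  at C: UDL 20.3: wL³/(24EI) = 22.84/EI
  θ_A0 = 46.6/EI,  θ_C0 = 38.68/EI
Flexibility coefficients: a unit moment at one end gives L/(3EI) there and L/(6EI) at the far end, so f₁₁ = f₂₂ = 1/EI and f₁₂ = f₂₁ = 0.5/EI.
Compatibility — zero rotation at each built-in end:
  1 M_A + 0.5 M_C = 46.6
  0.5 M_A + 1 M_C = 38.68
Solving the pair gives M_A = 36.34 kN·m and M_C = 20.5 kN·m (hogging).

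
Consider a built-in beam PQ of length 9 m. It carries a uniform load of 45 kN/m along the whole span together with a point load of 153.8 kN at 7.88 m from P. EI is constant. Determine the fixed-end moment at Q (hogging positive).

M_Q = 435.8 kN·m

Take the two fixed-end moments M_P, M_Q as redundants; the released structure is the simple span PQ.
Simple-span end rotations at P and Q under the given loads:
  at P: UDL 45: wL³/(24EI) = 1367/EI
  at Q: UDL 45: wL³/(24EI) = 1367/EI
  at P: point load 153.8 at a = 7.88: Pab(L + b)/(6LEI) = 254.4/EI
  at Q: point load 153.8 at a = 7.88: Pab(L + a)/(6LEI) = 424.3/EI
  θ_P0 = 1621/EI,  θ_Q0 = 1791/EI
Flexibility coefficients: a unit moment at one end gives L/(3EI) there and L/(6EI) at the far end, so f₁₁ = f₂₂ = 3/EI and f₁₂ = f₂₁ = 1.5/EI.
Compatibility — zero rotation at each built-in end:
  3 M_P + 1.5 M_Q = 1621
  1.5 M_P + 3 M_Q = 1791
Solving the pair gives M_P = 322.5 kN·m and M_Q = 435.8 kN·m (hogging).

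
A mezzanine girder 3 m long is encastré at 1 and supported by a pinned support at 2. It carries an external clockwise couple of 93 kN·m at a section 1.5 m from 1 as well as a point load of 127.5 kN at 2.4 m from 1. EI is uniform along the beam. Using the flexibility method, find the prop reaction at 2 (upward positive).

Remove the prop at 2; the released (primary) structure is a cantilever built in at 1.
Downward deflection at the released point 2 due to the loads:
  clockwise couple 93 at a = 1.5: M₀a(2L − a)/(2EI) = 313.9/EI
  point load 127.5 at a = 2.4: Pa²(3L − a)/(6EI) = 807.8/EI
  δ_0 = 1122/EI
Flexibility coefficient — unit upward force at 2: δ_{22} = L³/(3EI) = 9/EI.
Compatibility at 2: δ_0 − R_2·δ_{22} = 0, so R_2 = 1122/9 = 124.6 kN.

R_2 = 124.6 kN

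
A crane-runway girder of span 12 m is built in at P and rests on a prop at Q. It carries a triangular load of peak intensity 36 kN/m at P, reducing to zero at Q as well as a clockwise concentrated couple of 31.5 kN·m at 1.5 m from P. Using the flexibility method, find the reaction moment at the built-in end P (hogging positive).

M_P = 366 kN·m

Release the roller at Q. Primary structure: cantilever fixed at P.
Downward deflection at the released point Q due to the loads:
  triangular load, peak 36 at the fixed end: w₀L⁴/(30EI) = 24883/EI
  clockwise couple 31.5 at a = 1.5: M₀a(2L − a)/(2EI) = 531.6/EI
  δ_0 = 25415/EI
Flexibility coefficient — unit upward force at Q: δ_{QQ} = L³/(3EI) = 576/EI.
The prop prevents deflection at Q: R_Q = δ_0/δ_{QQ} = 25415/576 = 44.12 kN.
Moment equilibrium about P: M_P = Σ(load moments about P) − R_Q·L = 895.5 − 44.12×12 = 366 kN·m.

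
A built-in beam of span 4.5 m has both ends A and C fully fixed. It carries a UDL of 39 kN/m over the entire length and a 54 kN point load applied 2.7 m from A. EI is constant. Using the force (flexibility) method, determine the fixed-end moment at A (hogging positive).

Release both end moments; the primary structure is a simply-supported span AC with redundants M_A and M_C.
On the primary (simply-supported) span, the end slopes from the loading are:
  at A: UDL 39: wL³/(24EI) = 148.1/EI
  at C: UDL 39: wL³/(24EI) = 148.1/EI
  at A: point load 54 at a = 2.7: Pab(L + b)/(6LEI) = 61.24/EI
  at C: point load 54 at a = 2.7: Pab(L + a)/(6LEI) = 69.98/EI
  θ_A0 = 209.3/EI,  θ_C0 = 218.1/EI
Flexibility coefficients: a unit moment at one end gives L/(3EI) there and L/(6EI) at the far end, so f₁₁ = f₂₂ = 1.5/EI and f₁₂ = f₂₁ = 0.75/EI.
Compatibility — zero rotation at each built-in end:
  1.5 M_A + 0.75 M_C = 209.3
  0.75 M_A + 1.5 M_C = 218.1
Solving the pair gives M_A = 89.14 kN·m and M_C = 100.8 kN·m (hogging).

M_A = 89.14 kN·m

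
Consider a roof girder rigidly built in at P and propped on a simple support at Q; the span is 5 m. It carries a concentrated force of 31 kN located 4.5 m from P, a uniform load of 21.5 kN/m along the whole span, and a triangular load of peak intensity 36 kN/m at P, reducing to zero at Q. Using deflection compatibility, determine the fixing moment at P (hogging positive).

Remove the prop at Q; the released (primary) structure is a cantilever built in at P.
Deflection at Q on the released cantilever, summing each load's contribution:
  point load 31 at a = 4.5: Pa²(3L − a)/(6EI) = 1099/EI
  UDL 21.5: wL⁴/(8EI) = 1680/EI
  triangular load, peak 36 at the fixed end: w₀L⁴/(30EI) = 750/EI
  δ_0 = 3528/EI
Flexibility coefficient — unit upward force at Q: δ_{QQ} = L³/(3EI) = 41.67/EI.
Compatibility at Q: δ_0 − R_Q·δ_{QQ} = 0, so R_Q = 3528/41.67 = 84.68 kN.
Moment equilibrium about P: M_P = Σ(load moments about P) − R_Q·L = 558.2 − 84.68×5 = 134.9 kN·m.

M_P = 134.9 kN·m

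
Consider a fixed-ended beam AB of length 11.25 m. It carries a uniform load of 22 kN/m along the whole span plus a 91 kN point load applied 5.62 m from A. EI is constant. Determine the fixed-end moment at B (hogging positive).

Take the two fixed-end moments M_A, M_B as redundants; the released structure is the simple span AB.
End rotations of the released simple span under the applied load (×1/EI):
  at A: UDL 22: wL³/(24EI) = 1305/EI
  at B: UDL 22: wL³/(24EI) = 1305/EI
  at A: point load 91 at a = 5.62: Pab(L + b)/(6LEI) = 720/EI
  at B: point load 91 at a = 5.62: Pab(L + a)/(6LEI) = 719.6/EI
  θ_A0 = 2025/EI,  θ_B0 = 2025/EI
Flexibility coefficients: a unit moment at one end gives L/(3EI) there and L/(6EI) at the far end, so f₁₁ = f₂₂ = 3.75/EI and f₁₂ = f₂₁ = 1.875/EI.
Compatibility — zero rotation at each built-in end:
  3.75 M_A + 1.875 M_B = 2025
  1.875 M_A + 3.75 M_B = 2025
Solving the pair gives M_A = 360.1 kN·m and M_B = 359.9 kN·m (hogging).

M_B = 359.9 kN·m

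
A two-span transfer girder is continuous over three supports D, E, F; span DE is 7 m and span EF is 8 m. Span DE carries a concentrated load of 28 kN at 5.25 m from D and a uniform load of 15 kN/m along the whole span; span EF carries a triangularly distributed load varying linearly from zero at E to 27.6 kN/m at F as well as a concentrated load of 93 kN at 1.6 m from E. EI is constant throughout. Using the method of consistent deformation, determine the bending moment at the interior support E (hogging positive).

M_E = 170 kN·m

Take M_E as the redundant. Released structure: two simple spans DE and EF with a hinge at E.
Rotations at E on the released spans (each span's end-slope, ×1/EI):
  span DE: point load 28 at a = 5.25: Pab(L + a)/(6LEI) = 75.03/EI
  span DE: UDL 15: wL³/(24EI) = 214.4/EI
  span EF: triangular load, peak 27.6: 7w₀L³/(360EI) = 274.8/EI
  span EF: point load 93 at a = 1.6: Pab(L + b)/(6LEI) = 285.7/EI
  relative rotation θ_0 = (289.4 + 560.5)/EI = 849.9/EI
A unit hogging moment at E produces rotation L₁/(3EI) + L₂/(3EI) = 5/EI.
Slope continuity at E: θ_0 = M_E·5/EI, so M_E = 849.9/5 = 170 kN·m (hogging).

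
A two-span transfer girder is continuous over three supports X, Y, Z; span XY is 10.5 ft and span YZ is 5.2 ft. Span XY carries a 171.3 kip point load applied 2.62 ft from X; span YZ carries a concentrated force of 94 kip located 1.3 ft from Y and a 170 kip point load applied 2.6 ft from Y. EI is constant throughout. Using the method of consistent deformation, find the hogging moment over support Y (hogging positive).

Insert a hinge at Y; M_Y is the redundant, and each span becomes simply supported.
Rotations at Y on the released spans (each span's end-slope, ×1/EI):
  span XY: point load 171.3 at a = 2.62: Pab(L + a)/(6LEI) = 736.5/EI
  span YZ: point load 94 at a = 1.3: Pab(L + b)/(6LEI) = 139/EI
  span YZ: point load 170 at a = 2.6: Pab(L + b)/(6LEI) = 287.3/EI
  relative rotation θ_0 = (736.5 + 426.3)/EI = 1163/EI
A unit hogging moment at Y produces rotation L₁/(3EI) + L₂/(3EI) = 5.233/EI.
Slope continuity at Y: θ_0 = M_Y·5.233/EI, so M_Y = 1163/5.233 = 222.2 kip·ft (hogging).

M_Y = 222.2 kip·ft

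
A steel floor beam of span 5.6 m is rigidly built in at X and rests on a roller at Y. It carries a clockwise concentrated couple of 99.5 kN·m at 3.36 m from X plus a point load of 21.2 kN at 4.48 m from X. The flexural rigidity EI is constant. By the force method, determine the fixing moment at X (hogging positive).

M_X = -14.47 kN·m

Release the roller at Y. Primary structure: cantilever fixed at X.
Downward deflection at the released point Y due to the loads:
  clockwise couple 99.5 at a = 3.36: M₀a(2L − a)/(2EI) = 1311/EI
  point load 21.2 at a = 4.48: Pa²(3L − a)/(6EI) = 873.7/EI
  δ_0 = 2184/EI
Tip deflection under a unit load at Y: L³/(3EI) = 58.54/EI.
Compatibility at Y: δ_0 − R_Y·δ_{YY} = 0, so R_Y = 2184/58.54 = 37.31 kN.
Moment equilibrium about X: M_X = Σ(load moments about X) − R_Y·L = 194.5 − 37.31×5.6 = -14.47 kN·m.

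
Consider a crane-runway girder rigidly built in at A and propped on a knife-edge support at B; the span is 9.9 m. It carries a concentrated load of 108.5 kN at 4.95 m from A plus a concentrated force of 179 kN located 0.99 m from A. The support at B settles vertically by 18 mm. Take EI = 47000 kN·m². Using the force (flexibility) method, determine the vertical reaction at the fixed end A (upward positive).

Release the roller at B. Primary structure: cantilever fixed at A.
Primary-structure tip deflection at B by superposition:
  point load 108.5 at a = 4.95: Pa²(3L − a)/(6EI) = 10966/EI
  point load 179 at a = 0.99: Pa²(3L − a)/(6EI) = 839.5/EI
  δ_0 = 11806/EI
Tip deflection under a unit load at B: L³/(3EI) = 323.4/EI.
With EI = 47000 kN·m²: δ_0 = 0.25119 m and δ_{BB} = 0.006882 m/kN.
Compatibility — the beam at B must follow the support down by 0.018 m: δ_0 − R_B·δ_{BB} = 0.018, so R_B = (0.25119 − 0.018)/0.006882 = 33.89 kN.
Vertical equilibrium: R_A = ΣP − R_B = 287.5 − 33.89 = 253.6 kN.

R_A = 253.6 kN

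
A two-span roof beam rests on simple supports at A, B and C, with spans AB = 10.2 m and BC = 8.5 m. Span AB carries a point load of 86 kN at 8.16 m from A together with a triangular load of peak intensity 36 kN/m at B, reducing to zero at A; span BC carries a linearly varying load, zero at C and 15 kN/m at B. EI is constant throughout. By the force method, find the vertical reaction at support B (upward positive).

Insert a hinge at B; M_B is the redundant, and each span becomes simply supported.
Rotations at B on the released spans (each span's end-slope, ×1/EI):
  span AB: point load 86 at a = 8.16: Pab(L + a)/(6LEI) = 429.5/EI
  span AB: triangular load, peak 36: w₀L³/(45EI) = 849/EI
  span BC: triangular load, peak 15: w₀L³/(45EI) = 204.7/EI
  relative rotation θ_0 = (1278 + 204.7)/EI = 1483/EI
A unit hogging moment at B produces rotation L₁/(3EI) + L₂/(3EI) = 6.233/EI.
Compatibility: M_B·(L₁+L₂)/(3EI) = θ_0, giving M_B = 237.9 kN·m (hogging).
Span AB, ΣM about A with M_B applied at B: R_B^{AB}·10.2 = 1950 + 237.9, so R_B^{AB} = 214.5 kN and R_A = 269.6 − 214.5 = 55.07 kN.
Span BC, ΣM about C: R_B^{BC}·8.5 = 361.2 + 237.9, so R_B^{BC} = 70.49 kN and R_C = 63.75 − 70.49 = -6.743 kN.
R_B = 214.5 + 70.49 = 285 kN.

R_B = 285 kN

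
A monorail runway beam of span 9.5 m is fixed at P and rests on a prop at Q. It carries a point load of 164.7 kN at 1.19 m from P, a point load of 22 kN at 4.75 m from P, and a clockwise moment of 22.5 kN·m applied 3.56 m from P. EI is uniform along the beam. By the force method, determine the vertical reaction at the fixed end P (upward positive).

Release the roller at Q. Primary structure: cantilever fixed at P.
Downward deflection at the released point Q due to the loads:
  point load 164.7 at a = 1.19: Pa²(3L − a)/(6EI) = 1062/EI
  point load 22 at a = 4.75: Pa²(3L − a)/(6EI) = 1965/EI
  clockwise couple 22.5 at a = 3.56: M₀a(2L − a)/(2EI) = 618.4/EI
  δ_0 = 3645/EI
Tip deflection under a unit load at Q: L³/(3EI) = 285.8/EI.
Compatibility at Q: δ_0 − R_Q·δ_{QQ} = 0, so R_Q = 3645/285.8 = 12.75 kN.
Vertical equilibrium: R_P = ΣP − R_Q = 186.7 − 12.75 = 173.9 kN.

R_P = 173.9 kN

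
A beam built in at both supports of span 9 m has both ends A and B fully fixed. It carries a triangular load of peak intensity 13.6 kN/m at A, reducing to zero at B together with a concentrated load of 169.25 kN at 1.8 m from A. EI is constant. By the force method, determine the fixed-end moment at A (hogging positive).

Take the two fixed-end moments M_A, M_B as redundants; the released structure is the simple span AB.
On the primary (simply-supported) span, the end slopes from the loading are:
  at A: triangular load, peak 13.6: w₀L³/(45EI) = 220.3/EI
  at B: triangular load, peak 13.6: 7w₀L³/(360EI) = 192.8/EI
  at A: point load 169.25 at a = 1.8: Pab(L + b)/(6LEI) = 658/EI
  at B: point load 169.25 at a = 1.8: Pab(L + a)/(6LEI) = 438.7/EI
  θ_A0 = 878.4/EI,  θ_B0 = 631.5/EI
Flexibility coefficients: a unit moment at one end gives L/(3EI) there and L/(6EI) at the far end, so f₁₁ = f₂₂ = 3/EI and f₁₂ = f₂₁ = 1.5/EI.
Compatibility — zero rotation at each built-in end:
  3 M_A + 1.5 M_B = 878.4
  1.5 M_A + 3 M_B = 631.5
Solving the pair gives M_A = 250.1 kN·m and M_B = 85.46 kN·m (hogging).

M_A = 250.1 kN·m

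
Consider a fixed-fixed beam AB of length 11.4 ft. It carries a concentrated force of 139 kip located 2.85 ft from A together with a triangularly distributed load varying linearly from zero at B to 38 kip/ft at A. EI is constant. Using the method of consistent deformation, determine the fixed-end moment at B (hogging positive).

M_B = 238.9 kip·ft

Take the two fixed-end moments M_A, M_B as redundants; the released structure is the simple span AB.
End rotations of the released simple span under the applied load (×1/EI):
  at A: point load 139 at a = 2.85: Pab(L + b)/(6LEI) = 987.9/EI
  at B: point load 139 at a = 2.85: Pab(L + a)/(6LEI) = 705.6/EI
  at A: triangular load, peak 38: w₀L³/(45EI) = 1251/EI
  at B: triangular load, peak 38: 7w₀L³/(360EI) = 1095/EI
  θ_A0 = 2239/EI,  θ_B0 = 1800/EI
Flexibility coefficients: a unit moment at one end gives L/(3EI) there and L/(6EI) at the far end, so f₁₁ = f₂₂ = 3.8/EI and f₁₂ = f₂₁ = 1.9/EI.
Compatibility — zero rotation at each built-in end:
  3.8 M_A + 1.9 M_B = 2239
  1.9 M_A + 3.8 M_B = 1800
Solving the pair gives M_A = 469.8 kip·ft and M_B = 238.9 kip·ft (hogging).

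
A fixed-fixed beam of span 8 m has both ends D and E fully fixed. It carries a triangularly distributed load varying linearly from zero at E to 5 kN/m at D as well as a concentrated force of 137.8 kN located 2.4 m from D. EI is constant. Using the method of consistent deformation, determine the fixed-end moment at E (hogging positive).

Take the two fixed-end moments M_D, M_E as redundants; the released structure is the simple span DE.
End rotations of the released simple span under the applied load (×1/EI):
  at D: triangular load, peak 5: w₀L³/(45EI) = 56.89/EI
  at E: triangular load, peak 5: 7w₀L³/(360EI) = 49.78/EI
  at D: point load 137.8 at a = 2.4: Pab(L + b)/(6LEI) = 524.7/EI
  at E: point load 137.8 at a = 2.4: Pab(L + a)/(6LEI) = 401.3/EI
  θ_D0 = 581.6/EI,  θ_E0 = 451.1/EI
Flexibility coefficients: a unit moment at one end gives L/(3EI) there and L/(6EI) at the far end, so f₁₁ = f₂₂ = 2.667/EI and f₁₂ = f₂₁ = 1.333/EI.
Compatibility — zero rotation at each built-in end:
  2.667 M_D + 1.333 M_E = 581.6
  1.333 M_D + 2.667 M_E = 451.1
Solving the pair gives M_D = 178.1 kN·m and M_E = 80.12 kN·m (hogging).

M_E = 80.12 kN·m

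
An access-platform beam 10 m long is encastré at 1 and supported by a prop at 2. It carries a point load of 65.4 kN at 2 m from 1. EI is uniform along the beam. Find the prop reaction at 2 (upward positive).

Take the reaction at 2 as the redundant and release it; the primary structure is a cantilever fixed at 1.
Free-end deflection of the primary structure under the applied loading (downward +):
  point load 65.4 at a = 2: Pa²(3L − a)/(6EI) = 1221/EI
Flexibility coefficient — unit upward force at 2: δ_{22} = L³/(3EI) = 333.3/EI.
The prop prevents deflection at 2: R_2 = δ_0/δ_{22} = 1221/333.3 = 3.662 kN.

R_2 = 3.662 kN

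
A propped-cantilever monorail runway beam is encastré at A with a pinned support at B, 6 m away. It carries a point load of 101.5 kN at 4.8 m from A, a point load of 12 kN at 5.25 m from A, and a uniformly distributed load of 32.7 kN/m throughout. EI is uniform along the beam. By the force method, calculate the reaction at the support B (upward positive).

R_B = 154.8 kN

Choose R_B as the redundant. The primary structure is the cantilever fixed at A.
Primary-structure tip deflection at B by superposition:
  point load 101.5 at a = 4.8: Pa²(3L − a)/(6EI) = 5145/EI
  point load 12 at a = 5.25: Pa²(3L − a)/(6EI) = 702.8/EI
  UDL 32.7: wL⁴/(8EI) = 5297/EI
  δ_0 = 11145/EI
Flexibility coefficient — unit upward force at B: δ_{BB} = L³/(3EI) = 72/EI.
The prop prevents deflection at B: R_B = δ_0/δ_{BB} = 11145/72 = 154.8 kN.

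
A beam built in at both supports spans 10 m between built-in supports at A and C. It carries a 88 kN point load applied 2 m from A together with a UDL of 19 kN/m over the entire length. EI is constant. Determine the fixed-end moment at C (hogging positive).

M_C = 186.5 kN·m

Take the two fixed-end moments M_A, M_C as redundants; the released structure is the simple span AC.
On the primary (simply-supported) span, the end slopes from the loading are:
  at A: point load 88 at a = 2: Pab(L + b)/(6LEI) = 422.4/EI
  at C: point load 88 at a = 2: Pab(L + a)/(6LEI) = 281.6/EI
  at A: UDL 19: wL³/(24EI) = 791.7/EI
  at C: UDL 19: wL³/(24EI) = 791.7/EI
  θ_A0 = 1214/EI,  θ_C0 = 1073/EI
Flexibility coefficients: a unit moment at one end gives L/(3EI) there and L/(6EI) at the far end, so f₁₁ = f₂₂ = 3.333/EI and f₁₂ = f₂₁ = 1.667/EI.
Compatibility — zero rotation at each built-in end:
  3.333 M_A + 1.667 M_C = 1214
  1.667 M_A + 3.333 M_C = 1073
Solving the pair gives M_A = 271 kN·m and M_C = 186.5 kN·m (hogging).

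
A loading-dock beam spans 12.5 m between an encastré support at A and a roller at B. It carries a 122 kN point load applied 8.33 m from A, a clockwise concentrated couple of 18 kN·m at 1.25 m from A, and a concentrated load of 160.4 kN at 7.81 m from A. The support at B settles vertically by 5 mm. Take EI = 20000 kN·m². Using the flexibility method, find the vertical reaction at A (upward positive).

Remove the prop at B; the released (primary) structure is a cantilever built in at A.
Downward deflection at the released point B due to the loads:
  point load 122 at a = 8.33: Pa²(3L − a)/(6EI) = 41156/EI
  clockwise couple 18 at a = 1.25: M₀a(2L − a)/(2EI) = 267.2/EI
  point load 160.4 at a = 7.81: Pa²(3L − a)/(6EI) = 48413/EI
  δ_0 = 89837/EI
Flexibility coefficient — unit upward force at B: δ_{BB} = L³/(3EI) = 651/EI.
With EI = 20000 kN·m²: δ_0 = 4.4918 m and δ_{BB} = 0.032552 m/kN.
Compatibility — the beam at B must follow the support down by 0.005 m: δ_0 − R_B·δ_{BB} = 0.005, so R_B = (4.4918 − 0.005)/0.032552 = 137.8 kN.
Vertical equilibrium: R_A = ΣP − R_B = 282.4 − 137.8 = 144.6 kN.

R_A = 144.6 kN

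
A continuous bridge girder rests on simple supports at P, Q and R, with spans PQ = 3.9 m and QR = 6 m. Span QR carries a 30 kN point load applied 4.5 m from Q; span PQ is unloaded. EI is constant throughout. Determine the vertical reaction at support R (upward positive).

R_R = 20.37 kN

Insert a hinge at Q; M_Q is the redundant, and each span becomes simply supported.
End slopes at the hinge Q, treating each span as simply supported:
  span QR: point load 30 at a = 4.5: Pab(L + b)/(6LEI) = 42.19/EI
  relative rotation θ_0 = (0 + 42.19)/EI = 42.19/EI
A unit hogging moment at Q produces rotation L₁/(3EI) + L₂/(3EI) = 3.3/EI.
Slope continuity at Q: θ_0 = M_Q·3.3/EI, so M_Q = 42.19/3.3 = 12.78 kN·m (hogging).
Span QR, ΣM about R: R_Q^{QR}·6 = 45 + 12.78, so R_Q^{QR} = 9.631 kN and R_R = 30 − 9.631 = 20.37 kN.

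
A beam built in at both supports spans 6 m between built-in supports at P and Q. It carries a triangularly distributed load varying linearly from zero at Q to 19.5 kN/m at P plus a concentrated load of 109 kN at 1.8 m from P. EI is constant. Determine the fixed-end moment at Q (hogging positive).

Take the two fixed-end moments M_P, M_Q as redundants; the released structure is the simple span PQ.
Simple-span end rotations at P and Q under the given loads:
  at P: triangular load, peak 19.5: w₀L³/(45EI) = 93.6/EI
  at Q: triangular load, peak 19.5: 7w₀L³/(360EI) = 81.9/EI
  at P: point load 109 at a = 1.8: Pab(L + b)/(6LEI) = 233.5/EI
  at Q: point load 109 at a = 1.8: Pab(L + a)/(6LEI) = 178.5/EI
  θ_P0 = 327.1/EI,  θ_Q0 = 260.4/EI
Flexibility coefficients: a unit moment at one end gives L/(3EI) there and L/(6EI) at the far end, so f₁₁ = f₂₂ = 2/EI and f₁₂ = f₂₁ = 1/EI.
Compatibility — zero rotation at each built-in end:
  2 M_P + 1 M_Q = 327.1
  1 M_P + 2 M_Q = 260.4
Solving the pair gives M_P = 131.2 kN·m and M_Q = 64.6 kN·m (hogging).

M_Q = 64.6 kN·m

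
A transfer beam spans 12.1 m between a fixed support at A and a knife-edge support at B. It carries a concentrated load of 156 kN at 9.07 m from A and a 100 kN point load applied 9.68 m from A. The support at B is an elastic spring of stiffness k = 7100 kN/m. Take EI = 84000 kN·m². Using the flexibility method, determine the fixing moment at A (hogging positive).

Release the roller at B. Primary structure: cantilever fixed at A.
Downward deflection at the released point B due to the loads:
  point load 156 at a = 9.07: Pa²(3L − a)/(6EI) = 58242/EI
  point load 100 at a = 9.68: Pa²(3L − a)/(6EI) = 41573/EI
  δ_0 = 99815/EI
Tip deflection under a unit load at B: L³/(3EI) = 590.5/EI.
With EI = 84000 kN·m²: δ_0 = 1.1883 m and δ_{BB} = 0.00703 m/kN.
Compatibility — the spring shortens by R_B/k under the reaction it provides: δ_0 − R_B·δ_{BB} = R_B/k. With 1/k = 0.000141 m/kN, R_B = δ_0 / (δ_{BB} + 1/k) = 1.1883 / (0.00703 + 0.000141) = 165.7 kN.
Moment equilibrium about A: M_A = Σ(load moments about A) − R_B·L = 2383 − 165.7×12.1 = 377.9 kN·m.

M_A = 377.9 kN·m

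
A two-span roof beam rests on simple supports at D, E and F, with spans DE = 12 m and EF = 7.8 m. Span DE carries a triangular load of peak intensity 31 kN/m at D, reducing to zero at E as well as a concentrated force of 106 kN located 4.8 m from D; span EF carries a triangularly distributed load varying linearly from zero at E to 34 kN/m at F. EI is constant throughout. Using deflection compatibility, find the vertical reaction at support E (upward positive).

R_E = 219.4 kN

Insert a hinge at E; M_E is the redundant, and each span becomes simply supported.
Rotations at E on the released spans (each span's end-slope, ×1/EI):
  span DE: triangular load, peak 31: 7w₀L³/(360EI) = 1042/EI
  span DE: point load 106 at a = 4.8: Pab(L + a)/(6LEI) = 854.8/EI
  span EF: triangular load, peak 34: 7w₀L³/(360EI) = 313.7/EI
  relative rotation θ_0 = (1896 + 313.7)/EI = 2210/EI
A unit hogging moment at E produces rotation L₁/(3EI) + L₂/(3EI) = 6.6/EI.
Compatibility: M_E·(L₁+L₂)/(3EI) = θ_0, giving M_E = 334.9 kN·m (hogging).
Span DE, ΣM about D with M_E applied at E: R_E^{DE}·12 = 1253 + 334.9, so R_E^{DE} = 132.3 kN and R_D = 292 − 132.3 = 159.7 kN.
Span EF, ΣM about F: R_E^{EF}·7.8 = 344.8 + 334.9, so R_E^{EF} = 87.13 kN and R_F = 132.6 − 87.13 = 45.47 kN.
R_E = 132.3 + 87.13 = 219.4 kN.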